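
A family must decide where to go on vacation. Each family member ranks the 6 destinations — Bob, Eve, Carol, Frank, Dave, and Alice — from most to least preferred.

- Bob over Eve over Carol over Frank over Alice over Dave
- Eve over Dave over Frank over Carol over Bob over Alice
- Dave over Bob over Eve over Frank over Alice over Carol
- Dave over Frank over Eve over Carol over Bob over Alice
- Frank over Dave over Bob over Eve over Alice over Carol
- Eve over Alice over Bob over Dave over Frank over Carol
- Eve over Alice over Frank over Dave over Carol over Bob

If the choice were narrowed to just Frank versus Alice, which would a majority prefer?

Ballots ranking Frank above Alice: 5.
Ballots ranking Alice above Frank: 2.
Frank wins the head-to-head, 5–2.

Frank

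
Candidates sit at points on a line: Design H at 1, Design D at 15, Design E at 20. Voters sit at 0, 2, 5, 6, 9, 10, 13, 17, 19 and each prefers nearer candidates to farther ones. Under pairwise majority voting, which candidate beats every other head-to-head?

With single-peaked preferences on a line, the Condorcet winner is the candidate closest to the median voter.
The median voter (position 9) is closest to Design D at 15.
Check: Design D vs Design E — voters closer to Design D: 8 of 9.

Design D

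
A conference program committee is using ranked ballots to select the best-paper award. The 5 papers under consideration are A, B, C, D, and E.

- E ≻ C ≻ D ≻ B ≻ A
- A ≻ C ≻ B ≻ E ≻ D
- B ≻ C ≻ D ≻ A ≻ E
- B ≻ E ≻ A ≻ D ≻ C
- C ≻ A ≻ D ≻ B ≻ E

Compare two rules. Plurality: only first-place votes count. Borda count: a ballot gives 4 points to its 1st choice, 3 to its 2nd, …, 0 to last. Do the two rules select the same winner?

No

Plurality first-place counts: A 1, B 2, C 1, D 0, E 1 → B.
Borda totals: A 10, B 12, C 13, D 7, E 8 → C.
The two rules disagree: plurality picks B, Borda picks C.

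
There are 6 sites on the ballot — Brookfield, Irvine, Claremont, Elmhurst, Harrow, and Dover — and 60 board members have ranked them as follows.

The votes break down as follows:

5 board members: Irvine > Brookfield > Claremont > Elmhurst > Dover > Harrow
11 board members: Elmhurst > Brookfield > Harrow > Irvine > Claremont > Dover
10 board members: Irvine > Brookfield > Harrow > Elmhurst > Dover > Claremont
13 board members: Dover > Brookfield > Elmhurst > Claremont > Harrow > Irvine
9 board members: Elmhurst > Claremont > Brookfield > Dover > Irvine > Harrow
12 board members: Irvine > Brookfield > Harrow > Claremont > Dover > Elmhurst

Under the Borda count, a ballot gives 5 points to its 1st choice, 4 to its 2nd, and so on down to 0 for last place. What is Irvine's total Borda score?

166

Borda scores:
  Brookfield: 5·4 + 11·4 + 10·4 + 13·4 + 9·3 + 12·4 = 231
  Irvine: 5·5 + 11·2 + 10·5 + 13·0 + 9·1 + 12·5 = 166
  Claremont: 5·3 + 11·1 + 10·0 + 13·2 + 9·4 + 12·2 = 112
  Elmhurst: 5·2 + 11·5 + 10·2 + 13·3 + 9·5 + 12·0 = 169
  Harrow: 5·0 + 11·3 + 10·3 + 13·1 + 9·0 + 12·3 = 112
  Dover: 5·1 + 11·0 + 10·1 + 13·5 + 9·2 + 12·1 = 110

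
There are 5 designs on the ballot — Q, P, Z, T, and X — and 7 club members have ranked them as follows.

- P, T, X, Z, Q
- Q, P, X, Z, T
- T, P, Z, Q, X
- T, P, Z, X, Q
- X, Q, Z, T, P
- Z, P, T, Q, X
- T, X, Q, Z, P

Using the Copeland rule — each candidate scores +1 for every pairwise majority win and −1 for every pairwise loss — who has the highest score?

T

Pairwise results:
  Q vs P: P wins 4–3.
  Q vs Z: Z wins 4–3.
  Q vs T: T wins 5–2.
  Q vs X: X wins 4–3.
  P vs Z: P wins 4–3.
  P vs T: T wins 4–3.
  P vs X: P wins 5–2.
  Z vs T: T wins 4–3.
  Z vs X: X wins 4–3.
  T vs X: T wins 5–2.
Copeland scores (wins − losses):
  Q: 0 − 4 = -4
  P: 3 − 1 = 2
  Z: 1 − 3 = -2
  T: 4 − 0 = 4
  X: 2 − 2 = 0
T has the best Copeland score.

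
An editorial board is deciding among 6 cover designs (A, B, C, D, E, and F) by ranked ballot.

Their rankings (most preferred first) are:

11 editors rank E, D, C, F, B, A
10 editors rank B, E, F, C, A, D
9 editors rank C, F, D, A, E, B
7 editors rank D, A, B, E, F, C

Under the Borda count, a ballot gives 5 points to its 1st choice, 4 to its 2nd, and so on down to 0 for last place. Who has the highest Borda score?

E

Borda scores:
  A: 11·0 + 10·1 + 9·2 + 7·4 = 56
  B: 11·1 + 10·5 + 9·0 + 7·3 = 82
  C: 11·3 + 10·2 + 9·5 + 7·0 = 98
  D: 11·4 + 10·0 + 9·3 + 7·5 = 106
  E: 11·5 + 10·4 + 9·1 + 7·2 = 118
  F: 11·2 + 10·3 + 9·4 + 7·1 = 95
E has the highest total.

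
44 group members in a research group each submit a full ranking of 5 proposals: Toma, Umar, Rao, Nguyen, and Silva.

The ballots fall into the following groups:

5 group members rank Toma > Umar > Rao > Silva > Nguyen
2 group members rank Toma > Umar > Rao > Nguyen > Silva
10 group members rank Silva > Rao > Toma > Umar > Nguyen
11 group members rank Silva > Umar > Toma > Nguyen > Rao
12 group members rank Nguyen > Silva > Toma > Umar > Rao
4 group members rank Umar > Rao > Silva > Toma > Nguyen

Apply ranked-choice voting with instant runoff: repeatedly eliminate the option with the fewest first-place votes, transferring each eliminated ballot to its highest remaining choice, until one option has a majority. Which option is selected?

Silva

Round 1: Silva 21, Nguyen 12, Toma 7, Umar 4, Rao 0. Rao has the fewest and is eliminated.
Round 2: Silva 21, Nguyen 12, Toma 7, Umar 4. Umar has the fewest and is eliminated.
Round 3: Silva 25, Nguyen 12, Toma 7. Silva has a majority.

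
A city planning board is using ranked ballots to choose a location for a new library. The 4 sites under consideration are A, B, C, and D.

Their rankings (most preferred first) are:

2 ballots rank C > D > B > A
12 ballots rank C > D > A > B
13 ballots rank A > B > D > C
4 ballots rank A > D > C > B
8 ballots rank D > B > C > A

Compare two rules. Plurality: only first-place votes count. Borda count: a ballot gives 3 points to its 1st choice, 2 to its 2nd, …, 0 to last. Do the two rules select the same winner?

Plurality first-place counts: A 17, B 0, C 14, D 8 → A.
Borda totals: A 63, B 44, C 54, D 73 → D.
The two rules disagree: plurality picks A, Borda picks D.

No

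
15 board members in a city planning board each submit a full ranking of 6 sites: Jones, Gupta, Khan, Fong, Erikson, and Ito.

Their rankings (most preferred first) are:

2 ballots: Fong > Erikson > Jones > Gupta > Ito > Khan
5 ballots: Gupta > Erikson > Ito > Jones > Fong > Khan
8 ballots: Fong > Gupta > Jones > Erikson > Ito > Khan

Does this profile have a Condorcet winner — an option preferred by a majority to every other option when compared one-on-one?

Yes

Head-to-head results (15 voters total):
Jones vs Gupta: Gupta wins 13–2.
Jones vs Khan: Jones wins 15–0.
Jones vs Fong: Fong wins 10–5.
Jones vs Erikson: Jones wins 8–7.
Jones vs Ito: Jones wins 10–5.
Gupta vs Khan: Gupta wins 15–0.
Gupta vs Fong: Fong wins 10–5.
Gupta vs Erikson: Gupta wins 13–2.
Gupta vs Ito: Gupta wins 15–0.
Khan vs Fong: Fong wins 15–0.
Khan vs Erikson: Erikson wins 15–0.
Khan vs Ito: Ito wins 15–0.
Fong vs Erikson: Fong wins 10–5.
Fong vs Ito: Fong wins 10–5.
Erikson vs Ito: Erikson wins 15–0.
Fong beats each rival — Jones (10–5), Gupta (10–5), Khan (15–0), Erikson (10–5), Ito (10–5) — so Fong is the Condorcet winner.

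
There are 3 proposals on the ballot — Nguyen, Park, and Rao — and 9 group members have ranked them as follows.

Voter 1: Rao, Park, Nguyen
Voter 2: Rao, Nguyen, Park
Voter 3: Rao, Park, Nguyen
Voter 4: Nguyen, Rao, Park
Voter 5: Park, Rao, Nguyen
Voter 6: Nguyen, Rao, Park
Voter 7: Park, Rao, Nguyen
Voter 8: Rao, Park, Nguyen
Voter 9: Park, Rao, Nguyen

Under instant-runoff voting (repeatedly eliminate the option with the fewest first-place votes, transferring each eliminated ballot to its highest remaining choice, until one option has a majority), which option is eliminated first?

Nguyen

Round 1: Rao 4, Park 3, Nguyen 2. Nguyen has the fewest and is eliminated.
Round 2: Rao 6, Park 3. Rao has a majority.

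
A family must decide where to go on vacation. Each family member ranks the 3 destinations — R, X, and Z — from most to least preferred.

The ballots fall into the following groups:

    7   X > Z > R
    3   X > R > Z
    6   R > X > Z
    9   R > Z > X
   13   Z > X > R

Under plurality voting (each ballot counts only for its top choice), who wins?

First-place vote totals:
  R: 15
  X: 10
  Z: 13
R has the most first-place votes.

R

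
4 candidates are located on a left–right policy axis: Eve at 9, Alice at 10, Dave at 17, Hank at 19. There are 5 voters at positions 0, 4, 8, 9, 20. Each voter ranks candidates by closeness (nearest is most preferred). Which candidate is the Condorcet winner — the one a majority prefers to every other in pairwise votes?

Eve

With single-peaked preferences on a line, the Condorcet winner is the candidate closest to the median voter.
The median voter (position 8) is closest to Eve at 9.
Check: Eve vs Alice — voters closer to Eve: 4 of 5.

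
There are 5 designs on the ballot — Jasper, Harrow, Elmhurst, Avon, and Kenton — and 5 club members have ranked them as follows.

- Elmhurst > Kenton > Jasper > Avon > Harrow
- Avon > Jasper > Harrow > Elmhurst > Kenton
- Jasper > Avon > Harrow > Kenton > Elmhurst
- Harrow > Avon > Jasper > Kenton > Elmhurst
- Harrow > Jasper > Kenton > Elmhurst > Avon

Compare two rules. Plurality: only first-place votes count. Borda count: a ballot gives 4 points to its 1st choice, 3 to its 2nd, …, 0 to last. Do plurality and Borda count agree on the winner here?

No

Plurality first-place counts: Jasper 1, Harrow 2, Elmhurst 1, Avon 1, Kenton 0 → Harrow.
Borda totals: Jasper 14, Harrow 12, Elmhurst 6, Avon 11, Kenton 7 → Jasper.
The two rules disagree: plurality picks Harrow, Borda picks Jasper.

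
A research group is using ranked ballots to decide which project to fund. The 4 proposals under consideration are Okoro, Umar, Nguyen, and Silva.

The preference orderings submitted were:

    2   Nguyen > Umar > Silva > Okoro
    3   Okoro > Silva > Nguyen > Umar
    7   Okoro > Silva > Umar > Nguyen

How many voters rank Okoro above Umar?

10

Ballots ranking Okoro above Umar: 3+7 = 10.
Ballots ranking Umar above Okoro: 2.
So 10 of 12 voters prefer Okoro to Umar.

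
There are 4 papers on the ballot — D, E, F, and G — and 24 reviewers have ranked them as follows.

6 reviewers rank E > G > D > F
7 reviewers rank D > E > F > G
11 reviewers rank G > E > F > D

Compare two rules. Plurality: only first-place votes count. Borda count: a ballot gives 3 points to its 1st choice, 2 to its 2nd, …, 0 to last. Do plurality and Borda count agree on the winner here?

Plurality first-place counts: D 7, E 6, F 0, G 11 → G.
Borda totals: D 27, E 54, F 18, G 45 → E.
The two rules disagree: plurality picks G, Borda picks E.

No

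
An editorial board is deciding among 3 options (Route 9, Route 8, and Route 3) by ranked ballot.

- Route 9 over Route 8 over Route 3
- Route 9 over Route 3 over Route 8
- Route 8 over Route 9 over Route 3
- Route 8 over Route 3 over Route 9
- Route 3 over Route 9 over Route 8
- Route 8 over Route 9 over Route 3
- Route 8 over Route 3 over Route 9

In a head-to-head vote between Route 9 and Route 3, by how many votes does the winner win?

1

Ballots ranking Route 9 above Route 3: 4.
Ballots ranking Route 3 above Route 9: 3.
Route 9 wins 4–3, a margin of 1.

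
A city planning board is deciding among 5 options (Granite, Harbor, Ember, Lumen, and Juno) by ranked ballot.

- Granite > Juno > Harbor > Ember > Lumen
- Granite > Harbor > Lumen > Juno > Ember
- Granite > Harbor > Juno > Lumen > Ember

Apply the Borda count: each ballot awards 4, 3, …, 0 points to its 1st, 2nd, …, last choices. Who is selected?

Borda scores:
  Granite: 4 + 4 + 4 = 12
  Harbor: 2 + 3 + 3 = 8
  Ember: 1 + 0 + 0 = 1
  Lumen: 0 + 2 + 1 = 3
  Juno: 3 + 1 + 2 = 6
Granite has the highest total.

Granite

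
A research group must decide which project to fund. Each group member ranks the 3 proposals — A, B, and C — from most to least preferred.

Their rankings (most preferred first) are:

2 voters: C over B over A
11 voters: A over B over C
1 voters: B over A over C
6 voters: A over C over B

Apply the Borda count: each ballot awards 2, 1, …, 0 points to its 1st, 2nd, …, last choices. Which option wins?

Borda scores:
  A: 2·0 + 11·2 + 1 + 6·2 = 35
  B: 2·1 + 11·1 + 2 + 6·0 = 15
  C: 2·2 + 11·0 + 0 + 6·1 = 10
A has the highest total.

A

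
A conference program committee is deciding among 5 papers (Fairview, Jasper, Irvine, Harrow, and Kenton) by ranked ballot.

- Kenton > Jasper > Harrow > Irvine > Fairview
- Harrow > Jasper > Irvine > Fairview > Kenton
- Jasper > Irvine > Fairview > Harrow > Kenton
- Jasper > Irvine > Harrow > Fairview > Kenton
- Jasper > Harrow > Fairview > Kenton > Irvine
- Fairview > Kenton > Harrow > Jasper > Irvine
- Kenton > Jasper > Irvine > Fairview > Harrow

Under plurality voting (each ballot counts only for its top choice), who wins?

Jasper

First-place vote totals:
  Fairview: 1
  Jasper: 3
  Irvine: 0
  Harrow: 1
  Kenton: 2
Jasper has the most first-place votes.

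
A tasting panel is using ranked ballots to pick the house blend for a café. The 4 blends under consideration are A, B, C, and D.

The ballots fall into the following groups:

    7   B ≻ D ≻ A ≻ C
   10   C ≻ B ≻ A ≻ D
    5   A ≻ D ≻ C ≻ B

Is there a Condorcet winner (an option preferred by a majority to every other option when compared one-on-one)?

Head-to-head results (22 voters total):
A vs B: B wins 17–5.
A vs C: A wins 12–10.
A vs D: A wins 15–7.
B vs C: C wins 15–7.
B vs D: B wins 17–5.
C vs D: D wins 12–10.
No candidate beats all others: A beats C beats B beats A, a majority cycle.

No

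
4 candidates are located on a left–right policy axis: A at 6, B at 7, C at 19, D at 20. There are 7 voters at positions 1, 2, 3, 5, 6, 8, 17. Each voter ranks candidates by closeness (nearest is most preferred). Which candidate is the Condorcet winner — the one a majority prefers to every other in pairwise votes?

With single-peaked preferences on a line, the Condorcet winner is the candidate closest to the median voter.
The median voter (position 5) is closest to A at 6.
Check: A vs C — voters closer to A: 6 of 7.

A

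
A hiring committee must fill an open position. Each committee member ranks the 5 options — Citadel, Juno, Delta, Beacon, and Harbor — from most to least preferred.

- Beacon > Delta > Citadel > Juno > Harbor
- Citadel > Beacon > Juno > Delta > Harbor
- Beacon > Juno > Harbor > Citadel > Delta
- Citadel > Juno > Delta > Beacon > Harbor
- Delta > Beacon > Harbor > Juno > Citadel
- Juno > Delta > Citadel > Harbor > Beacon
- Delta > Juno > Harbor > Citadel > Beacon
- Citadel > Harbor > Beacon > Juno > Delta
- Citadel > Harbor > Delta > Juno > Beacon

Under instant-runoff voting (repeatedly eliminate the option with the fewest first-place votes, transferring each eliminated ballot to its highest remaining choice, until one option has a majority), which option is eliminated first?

Round 1: Citadel 4, Delta 2, Beacon 2, Juno 1, Harbor 0. Harbor has the fewest and is eliminated.
Round 2: Citadel 4, Delta 2, Beacon 2, Juno 1. Juno has the fewest and is eliminated.
Round 3: Citadel 4, Delta 3, Beacon 2. Beacon has the fewest and is eliminated.
Round 4: Citadel 5, Delta 4. Citadel has a majority.

Harbor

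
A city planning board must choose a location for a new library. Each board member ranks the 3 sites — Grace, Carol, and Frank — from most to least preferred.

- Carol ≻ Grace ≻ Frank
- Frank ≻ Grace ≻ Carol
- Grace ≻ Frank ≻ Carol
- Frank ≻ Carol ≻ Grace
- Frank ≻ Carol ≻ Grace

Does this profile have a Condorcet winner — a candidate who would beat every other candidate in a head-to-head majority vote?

Yes

Head-to-head results (5 voters total):
Grace vs Carol: Carol wins 3–2.
Grace vs Frank: Frank wins 3–2.
Carol vs Frank: Frank wins 4–1.
Frank beats each rival — Grace (3–2), Carol (4–1) — so Frank is the Condorcet winner.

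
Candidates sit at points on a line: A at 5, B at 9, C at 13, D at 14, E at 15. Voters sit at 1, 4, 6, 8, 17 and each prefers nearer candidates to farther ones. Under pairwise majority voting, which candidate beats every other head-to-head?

With single-peaked preferences on a line, the Condorcet winner is the candidate closest to the median voter.
The median voter (position 6) is closest to A at 5.
Check: A vs D — voters closer to A: 4 of 5.

A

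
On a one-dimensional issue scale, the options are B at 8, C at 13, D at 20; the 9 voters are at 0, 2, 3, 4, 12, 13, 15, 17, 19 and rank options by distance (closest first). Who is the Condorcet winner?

C

With single-peaked preferences on a line, the Condorcet winner is the candidate closest to the median voter.
The median voter (position 12) is closest to C at 13.
Check: C vs B — voters closer to C: 5 of 9.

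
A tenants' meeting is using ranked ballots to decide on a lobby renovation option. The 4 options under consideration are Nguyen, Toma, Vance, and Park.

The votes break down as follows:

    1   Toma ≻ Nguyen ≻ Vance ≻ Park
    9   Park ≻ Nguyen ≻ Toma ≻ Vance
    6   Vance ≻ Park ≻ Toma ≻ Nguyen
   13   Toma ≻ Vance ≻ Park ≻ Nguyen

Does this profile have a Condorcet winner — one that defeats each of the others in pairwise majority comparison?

No

Head-to-head results (29 voters total):
Nguyen vs Toma: Toma wins 20–9.
Nguyen vs Vance: Vance wins 19–10.
Nguyen vs Park: Park wins 28–1.
Toma vs Vance: Toma wins 23–6.
Toma vs Park: Park wins 15–14.
Vance vs Park: Vance wins 20–9.
No candidate beats all others: Toma beats Vance beats Park beats Toma, a majority cycle.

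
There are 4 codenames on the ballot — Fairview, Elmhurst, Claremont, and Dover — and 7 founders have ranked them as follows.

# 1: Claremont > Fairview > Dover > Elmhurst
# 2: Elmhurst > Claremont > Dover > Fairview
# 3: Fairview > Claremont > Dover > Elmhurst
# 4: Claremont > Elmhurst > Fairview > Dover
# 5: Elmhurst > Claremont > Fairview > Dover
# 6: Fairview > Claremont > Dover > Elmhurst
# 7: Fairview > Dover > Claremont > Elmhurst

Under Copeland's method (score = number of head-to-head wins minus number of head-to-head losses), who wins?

Pairwise results:
  Fairview vs Elmhurst: Fairview wins 4–3.
  Fairview vs Claremont: Claremont wins 4–3.
  Fairview vs Dover: Fairview wins 6–1.
  Elmhurst vs Claremont: Claremont wins 5–2.
  Elmhurst vs Dover: Dover wins 4–3.
  Claremont vs Dover: Claremont wins 6–1.
Copeland scores (wins − losses):
  Fairview: 2 − 1 = 1
  Elmhurst: 0 − 3 = -3
  Claremont: 3 − 0 = 3
  Dover: 1 − 2 = -1
Claremont has the best Copeland score.

Claremont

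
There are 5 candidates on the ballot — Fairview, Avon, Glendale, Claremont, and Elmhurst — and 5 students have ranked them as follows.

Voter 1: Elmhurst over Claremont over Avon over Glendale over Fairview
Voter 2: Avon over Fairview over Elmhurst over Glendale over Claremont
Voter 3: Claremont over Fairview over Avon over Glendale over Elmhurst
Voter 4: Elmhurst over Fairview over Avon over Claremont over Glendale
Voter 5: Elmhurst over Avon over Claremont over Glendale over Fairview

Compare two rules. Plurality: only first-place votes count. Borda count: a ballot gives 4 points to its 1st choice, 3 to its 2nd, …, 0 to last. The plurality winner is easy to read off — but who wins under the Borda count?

Plurality first-place counts: Fairview 0, Avon 1, Glendale 0, Claremont 1, Elmhurst 3 → Elmhurst.
Borda totals: Fairview 9, Avon 13, Glendale 4, Claremont 10, Elmhurst 14 → Elmhurst.

Elmhurst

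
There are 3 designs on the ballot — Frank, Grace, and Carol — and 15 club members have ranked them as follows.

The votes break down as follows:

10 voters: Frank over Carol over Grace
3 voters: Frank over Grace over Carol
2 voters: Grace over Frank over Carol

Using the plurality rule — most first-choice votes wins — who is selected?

Frank

First-place vote totals:
  Frank: 13
  Grace: 2
  Carol: 0
Frank has the most first-place votes.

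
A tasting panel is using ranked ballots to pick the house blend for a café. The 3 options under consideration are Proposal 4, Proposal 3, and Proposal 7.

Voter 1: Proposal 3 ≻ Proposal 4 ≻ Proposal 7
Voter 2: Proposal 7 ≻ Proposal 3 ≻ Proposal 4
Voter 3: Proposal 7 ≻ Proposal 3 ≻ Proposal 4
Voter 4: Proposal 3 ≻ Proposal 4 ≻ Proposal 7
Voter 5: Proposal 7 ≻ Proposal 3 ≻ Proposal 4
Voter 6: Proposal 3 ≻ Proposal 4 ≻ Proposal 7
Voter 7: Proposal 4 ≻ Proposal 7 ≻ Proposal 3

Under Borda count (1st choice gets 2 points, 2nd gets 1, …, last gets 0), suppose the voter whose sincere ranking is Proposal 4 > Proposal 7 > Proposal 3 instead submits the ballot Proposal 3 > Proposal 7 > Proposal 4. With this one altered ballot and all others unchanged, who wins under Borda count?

Proposal 3

Borda totals with the altered ballot: Proposal 4 3, Proposal 3 11, Proposal 7 7.
The winner is unchanged: still Proposal 3.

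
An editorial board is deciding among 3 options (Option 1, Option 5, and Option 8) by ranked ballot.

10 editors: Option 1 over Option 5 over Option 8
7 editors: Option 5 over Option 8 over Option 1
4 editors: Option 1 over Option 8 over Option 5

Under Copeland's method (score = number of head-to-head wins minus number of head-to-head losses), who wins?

Option 1

Pairwise results:
  Option 1 vs Option 5: Option 1 wins 14–7.
  Option 1 vs Option 8: Option 1 wins 14–7.
  Option 5 vs Option 8: Option 5 wins 17–4.
Copeland scores (wins − losses):
  Option 1: 2 − 0 = 2
  Option 5: 1 − 1 = 0
  Option 8: 0 − 2 = -2
Option 1 has the best Copeland score.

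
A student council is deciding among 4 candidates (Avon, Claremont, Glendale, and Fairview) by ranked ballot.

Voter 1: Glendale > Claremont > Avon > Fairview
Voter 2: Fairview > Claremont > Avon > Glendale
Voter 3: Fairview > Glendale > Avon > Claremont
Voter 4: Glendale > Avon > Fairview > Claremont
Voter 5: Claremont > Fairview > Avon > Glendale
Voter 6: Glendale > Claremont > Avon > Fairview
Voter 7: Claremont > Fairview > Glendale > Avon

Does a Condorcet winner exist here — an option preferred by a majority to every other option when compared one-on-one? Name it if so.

No Condorcet winner

Head-to-head results (7 voters total):
Avon vs Claremont: Claremont wins 5–2.
Avon vs Glendale: Glendale wins 5–2.
Avon vs Fairview: Fairview wins 4–3.
Claremont vs Glendale: Glendale wins 4–3.
Claremont vs Fairview: Claremont wins 4–3.
Glendale vs Fairview: Fairview wins 4–3.
No candidate beats all others: Claremont beats Fairview beats Glendale beats Claremont, a majority cycle.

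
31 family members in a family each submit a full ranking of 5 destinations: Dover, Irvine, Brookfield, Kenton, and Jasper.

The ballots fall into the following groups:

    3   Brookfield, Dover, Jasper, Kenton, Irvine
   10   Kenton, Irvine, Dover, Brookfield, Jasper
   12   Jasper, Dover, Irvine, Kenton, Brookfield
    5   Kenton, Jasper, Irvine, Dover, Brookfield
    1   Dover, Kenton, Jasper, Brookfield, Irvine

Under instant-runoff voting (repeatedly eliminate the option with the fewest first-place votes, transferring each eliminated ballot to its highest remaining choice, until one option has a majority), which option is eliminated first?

Irvine

Round 1: Kenton 15, Jasper 12, Brookfield 3, Dover 1, Irvine 0. Irvine has the fewest and is eliminated.
Round 2: Kenton 15, Jasper 12, Brookfield 3, Dover 1. Dover has the fewest and is eliminated.
Round 3: Kenton 16, Jasper 12, Brookfield 3. Kenton has a majority.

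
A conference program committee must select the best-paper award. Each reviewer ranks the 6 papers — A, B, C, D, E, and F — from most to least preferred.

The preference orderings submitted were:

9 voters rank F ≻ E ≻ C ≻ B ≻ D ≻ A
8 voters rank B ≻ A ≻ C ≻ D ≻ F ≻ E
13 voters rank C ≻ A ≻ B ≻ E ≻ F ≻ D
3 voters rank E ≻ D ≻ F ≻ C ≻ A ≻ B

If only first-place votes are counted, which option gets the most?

First-place vote totals:
  A: 0
  B: 8
  C: 13
  D: 0
  E: 3
  F: 9
C has the most first-place votes.

C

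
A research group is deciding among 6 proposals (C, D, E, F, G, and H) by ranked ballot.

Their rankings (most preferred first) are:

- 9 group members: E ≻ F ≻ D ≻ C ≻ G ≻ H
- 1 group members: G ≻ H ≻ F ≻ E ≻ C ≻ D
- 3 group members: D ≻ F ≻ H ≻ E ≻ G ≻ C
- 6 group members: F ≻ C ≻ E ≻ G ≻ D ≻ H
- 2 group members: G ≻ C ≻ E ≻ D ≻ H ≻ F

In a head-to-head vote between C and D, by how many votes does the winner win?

3

Ballots ranking C above D: 1+6+2 = 9.
Ballots ranking D above C: 9+3 = 12.
D wins 12–9, a margin of 3.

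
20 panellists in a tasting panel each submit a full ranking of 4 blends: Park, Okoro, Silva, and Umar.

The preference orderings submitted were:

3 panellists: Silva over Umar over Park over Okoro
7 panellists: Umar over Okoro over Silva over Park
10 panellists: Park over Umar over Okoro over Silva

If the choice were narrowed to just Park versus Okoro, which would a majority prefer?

Ballots ranking Park above Okoro: 3+10 = 13.
Ballots ranking Okoro above Park: 7.
Park wins the head-to-head, 13–7.

Park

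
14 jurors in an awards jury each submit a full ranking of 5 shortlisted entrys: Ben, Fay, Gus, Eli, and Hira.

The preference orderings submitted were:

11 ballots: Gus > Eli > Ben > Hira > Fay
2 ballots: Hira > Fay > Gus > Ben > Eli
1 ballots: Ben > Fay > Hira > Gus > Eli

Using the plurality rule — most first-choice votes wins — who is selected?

Gus

First-place vote totals:
  Ben: 1
  Fay: 0
  Gus: 11
  Eli: 0
  Hira: 2
Gus has the most first-place votes.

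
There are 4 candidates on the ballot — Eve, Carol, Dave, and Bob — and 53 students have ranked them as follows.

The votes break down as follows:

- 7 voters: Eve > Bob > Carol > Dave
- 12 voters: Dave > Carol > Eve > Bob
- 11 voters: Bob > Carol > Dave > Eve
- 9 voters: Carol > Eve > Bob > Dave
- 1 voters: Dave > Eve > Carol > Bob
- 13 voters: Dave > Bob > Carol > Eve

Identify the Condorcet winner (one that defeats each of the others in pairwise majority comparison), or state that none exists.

Head-to-head results (53 voters total):
Eve vs Carol: Carol wins 45–8.
Eve vs Dave: Dave wins 37–16.
Eve vs Bob: Eve wins 29–24.
Carol vs Dave: Carol wins 27–26.
Carol vs Bob: Bob wins 31–22.
Dave vs Bob: Bob wins 27–26.
No candidate beats all others: Eve beats Bob beats Carol beats Eve, a majority cycle.

None — there is no Condorcet winner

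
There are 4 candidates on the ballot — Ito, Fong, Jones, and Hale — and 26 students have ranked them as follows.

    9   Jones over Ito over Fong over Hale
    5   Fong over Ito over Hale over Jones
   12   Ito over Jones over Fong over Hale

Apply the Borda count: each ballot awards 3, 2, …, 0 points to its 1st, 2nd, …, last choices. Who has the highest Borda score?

Borda scores:
  Ito: 9·2 + 5·2 + 12·3 = 64
  Fong: 9·1 + 5·3 + 12·1 = 36
  Jones: 9·3 + 5·0 + 12·2 = 51
  Hale: 9·0 + 5·1 + 12·0 = 5
Ito has the highest total.

Ito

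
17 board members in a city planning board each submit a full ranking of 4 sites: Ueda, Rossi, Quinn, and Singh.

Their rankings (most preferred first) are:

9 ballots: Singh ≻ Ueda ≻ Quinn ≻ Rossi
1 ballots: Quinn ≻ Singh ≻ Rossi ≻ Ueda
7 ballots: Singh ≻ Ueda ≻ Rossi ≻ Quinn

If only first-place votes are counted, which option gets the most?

Singh

First-place vote totals:
  Ueda: 0
  Rossi: 0
  Quinn: 1
  Singh: 16
Singh has the most first-place votes.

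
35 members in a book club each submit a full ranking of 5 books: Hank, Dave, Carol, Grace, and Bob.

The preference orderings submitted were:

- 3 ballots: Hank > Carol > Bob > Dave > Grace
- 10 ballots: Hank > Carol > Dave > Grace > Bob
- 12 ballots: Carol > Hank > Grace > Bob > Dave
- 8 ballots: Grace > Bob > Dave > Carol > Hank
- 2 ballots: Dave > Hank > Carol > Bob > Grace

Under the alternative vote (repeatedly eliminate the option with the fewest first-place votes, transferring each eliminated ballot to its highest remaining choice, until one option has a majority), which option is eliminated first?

Bob

Round 1: Hank 13, Carol 12, Grace 8, Dave 2, Bob 0. Bob has the fewest and is eliminated.
Round 2: Hank 13, Carol 12, Grace 8, Dave 2. Dave has the fewest and is eliminated.
Round 3: Hank 15, Carol 12, Grace 8. Grace has the fewest and is eliminated.
Round 4: Carol 20, Hank 15. Carol has a majority.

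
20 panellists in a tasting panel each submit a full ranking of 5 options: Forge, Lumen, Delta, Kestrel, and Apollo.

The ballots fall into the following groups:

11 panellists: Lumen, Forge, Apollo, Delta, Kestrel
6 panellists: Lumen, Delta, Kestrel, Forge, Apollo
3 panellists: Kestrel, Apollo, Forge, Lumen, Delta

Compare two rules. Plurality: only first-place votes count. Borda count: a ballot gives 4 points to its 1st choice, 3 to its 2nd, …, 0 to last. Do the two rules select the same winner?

Plurality first-place counts: Forge 0, Lumen 17, Delta 0, Kestrel 3, Apollo 0 → Lumen.
Borda totals: Forge 45, Lumen 71, Delta 29, Kestrel 24, Apollo 31 → Lumen.
The two rules agree on Lumen.

Yes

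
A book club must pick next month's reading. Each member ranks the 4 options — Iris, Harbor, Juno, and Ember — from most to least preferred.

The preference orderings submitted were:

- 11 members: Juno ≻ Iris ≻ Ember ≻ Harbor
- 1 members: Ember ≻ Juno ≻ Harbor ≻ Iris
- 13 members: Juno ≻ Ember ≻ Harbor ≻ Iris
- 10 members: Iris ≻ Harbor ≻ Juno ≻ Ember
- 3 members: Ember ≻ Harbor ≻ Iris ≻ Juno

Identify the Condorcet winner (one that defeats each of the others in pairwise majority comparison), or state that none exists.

Juno

Head-to-head results (38 voters total):
Iris vs Harbor: Iris wins 21–17.
Iris vs Juno: Juno wins 25–13.
Iris vs Ember: Iris wins 21–17.
Harbor vs Juno: Juno wins 25–13.
Harbor vs Ember: Ember wins 28–10.
Juno vs Ember: Juno wins 34–4.
Juno beats each rival — Iris (25–13), Harbor (25–13), Ember (34–4) — so Juno is the Condorcet winner.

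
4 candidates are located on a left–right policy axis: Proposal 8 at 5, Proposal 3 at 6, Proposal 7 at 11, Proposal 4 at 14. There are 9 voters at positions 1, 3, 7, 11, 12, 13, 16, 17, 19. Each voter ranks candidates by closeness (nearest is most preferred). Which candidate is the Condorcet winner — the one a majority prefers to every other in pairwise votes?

With single-peaked preferences on a line, the Condorcet winner is the candidate closest to the median voter.
The median voter (position 12) is closest to Proposal 7 at 11.
Check: Proposal 7 vs Proposal 8 — voters closer to Proposal 7: 6 of 9.

Proposal 7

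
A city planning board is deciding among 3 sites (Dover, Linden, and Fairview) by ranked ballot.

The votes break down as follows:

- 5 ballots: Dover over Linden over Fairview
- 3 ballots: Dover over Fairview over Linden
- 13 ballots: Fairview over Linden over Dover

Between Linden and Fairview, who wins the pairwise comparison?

Ballots ranking Linden above Fairview: 5.
Ballots ranking Fairview above Linden: 3+13 = 16.
Fairview wins the head-to-head, 16–5.

Fairview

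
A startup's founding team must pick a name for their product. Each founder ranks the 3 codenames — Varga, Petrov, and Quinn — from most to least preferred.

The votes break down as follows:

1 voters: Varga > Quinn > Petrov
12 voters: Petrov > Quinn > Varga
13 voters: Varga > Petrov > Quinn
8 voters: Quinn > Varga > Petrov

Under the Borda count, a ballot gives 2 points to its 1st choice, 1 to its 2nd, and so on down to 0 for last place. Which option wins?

Borda scores:
  Varga: 2 + 12·0 + 13·2 + 8·1 = 36
  Petrov: 0 + 12·2 + 13·1 + 8·0 = 37
  Quinn: 1 + 12·1 + 13·0 + 8·2 = 29
Petrov has the highest total.

Petrov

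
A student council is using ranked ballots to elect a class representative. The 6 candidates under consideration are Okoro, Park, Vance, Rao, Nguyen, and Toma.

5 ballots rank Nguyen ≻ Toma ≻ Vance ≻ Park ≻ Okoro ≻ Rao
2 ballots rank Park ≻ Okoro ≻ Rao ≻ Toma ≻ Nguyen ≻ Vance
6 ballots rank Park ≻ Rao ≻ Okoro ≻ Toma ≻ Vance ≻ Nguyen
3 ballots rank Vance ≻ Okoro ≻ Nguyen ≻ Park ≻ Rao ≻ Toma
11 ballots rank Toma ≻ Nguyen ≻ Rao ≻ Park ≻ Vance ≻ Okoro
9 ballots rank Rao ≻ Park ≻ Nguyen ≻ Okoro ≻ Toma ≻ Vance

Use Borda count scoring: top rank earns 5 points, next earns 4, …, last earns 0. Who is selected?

Park

Borda scores:
  Okoro: 5·1 + 2·4 + 6·3 + 3·4 + 11·0 + 9·2 = 61
  Park: 5·2 + 2·5 + 6·5 + 3·2 + 11·2 + 9·4 = 114
  Vance: 5·3 + 2·0 + 6·1 + 3·5 + 11·1 + 9·0 = 47
  Rao: 5·0 + 2·3 + 6·4 + 3·1 + 11·3 + 9·5 = 111
  Nguyen: 5·5 + 2·1 + 6·0 + 3·3 + 11·4 + 9·3 = 107
  Toma: 5·4 + 2·2 + 6·2 + 3·0 + 11·5 + 9·1 = 100
Park has the highest total.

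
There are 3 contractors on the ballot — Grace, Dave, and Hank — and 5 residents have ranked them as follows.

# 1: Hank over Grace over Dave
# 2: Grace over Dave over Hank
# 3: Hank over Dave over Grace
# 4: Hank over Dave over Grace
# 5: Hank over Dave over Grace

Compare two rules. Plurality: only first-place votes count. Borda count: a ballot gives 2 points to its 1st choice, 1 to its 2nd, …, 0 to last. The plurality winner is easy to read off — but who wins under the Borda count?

Plurality first-place counts: Grace 1, Dave 0, Hank 4 → Hank.
Borda totals: Grace 3, Dave 4, Hank 8 → Hank.

Hank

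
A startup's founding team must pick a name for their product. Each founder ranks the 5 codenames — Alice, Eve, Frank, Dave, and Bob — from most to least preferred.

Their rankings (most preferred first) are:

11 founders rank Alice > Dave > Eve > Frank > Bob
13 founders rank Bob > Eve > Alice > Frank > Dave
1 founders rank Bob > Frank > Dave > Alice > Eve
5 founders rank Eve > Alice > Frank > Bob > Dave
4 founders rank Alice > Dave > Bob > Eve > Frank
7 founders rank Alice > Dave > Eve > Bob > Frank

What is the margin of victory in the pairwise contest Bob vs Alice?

13

Ballots ranking Bob above Alice: 13+1 = 14.
Ballots ranking Alice above Bob: 11+5+4+7 = 27.
Alice wins 27–14, a margin of 13.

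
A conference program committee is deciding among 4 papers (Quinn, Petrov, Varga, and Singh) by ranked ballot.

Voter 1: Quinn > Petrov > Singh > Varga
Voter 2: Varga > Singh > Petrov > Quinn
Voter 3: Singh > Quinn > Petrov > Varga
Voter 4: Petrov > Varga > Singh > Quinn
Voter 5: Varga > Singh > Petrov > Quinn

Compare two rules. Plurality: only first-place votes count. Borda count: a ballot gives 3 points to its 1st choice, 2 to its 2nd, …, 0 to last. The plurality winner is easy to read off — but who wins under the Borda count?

Plurality first-place counts: Quinn 1, Petrov 1, Varga 2, Singh 1 → Varga.
Borda totals: Quinn 5, Petrov 8, Varga 8, Singh 9 → Singh.

Singh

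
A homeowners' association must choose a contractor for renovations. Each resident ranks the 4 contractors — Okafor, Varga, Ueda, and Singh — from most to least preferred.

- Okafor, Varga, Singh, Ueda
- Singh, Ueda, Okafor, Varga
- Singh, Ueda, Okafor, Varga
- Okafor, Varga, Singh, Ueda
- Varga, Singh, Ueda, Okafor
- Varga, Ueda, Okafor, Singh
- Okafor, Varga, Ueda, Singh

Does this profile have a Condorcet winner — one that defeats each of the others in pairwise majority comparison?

No

Head-to-head results (7 voters total):
Okafor vs Varga: Okafor wins 5–2.
Okafor vs Ueda: Ueda wins 4–3.
Okafor vs Singh: Okafor wins 4–3.
Varga vs Ueda: Varga wins 5–2.
Varga vs Singh: Varga wins 5–2.
Ueda vs Singh: Singh wins 5–2.
No candidate beats all others: Okafor beats Varga beats Ueda beats Okafor, a majority cycle.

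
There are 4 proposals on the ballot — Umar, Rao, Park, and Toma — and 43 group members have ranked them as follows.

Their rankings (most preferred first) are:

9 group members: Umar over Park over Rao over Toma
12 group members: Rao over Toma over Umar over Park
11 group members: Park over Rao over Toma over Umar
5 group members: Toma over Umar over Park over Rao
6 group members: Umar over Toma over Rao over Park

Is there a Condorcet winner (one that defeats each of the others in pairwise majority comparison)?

Head-to-head results (43 voters total):
Umar vs Rao: Rao wins 23–20.
Umar vs Park: Umar wins 32–11.
Umar vs Toma: Toma wins 28–15.
Rao vs Park: Park wins 25–18.
Rao vs Toma: Rao wins 32–11.
Park vs Toma: Toma wins 23–20.
No candidate beats all others: Umar beats Park beats Rao beats Umar, a majority cycle.

No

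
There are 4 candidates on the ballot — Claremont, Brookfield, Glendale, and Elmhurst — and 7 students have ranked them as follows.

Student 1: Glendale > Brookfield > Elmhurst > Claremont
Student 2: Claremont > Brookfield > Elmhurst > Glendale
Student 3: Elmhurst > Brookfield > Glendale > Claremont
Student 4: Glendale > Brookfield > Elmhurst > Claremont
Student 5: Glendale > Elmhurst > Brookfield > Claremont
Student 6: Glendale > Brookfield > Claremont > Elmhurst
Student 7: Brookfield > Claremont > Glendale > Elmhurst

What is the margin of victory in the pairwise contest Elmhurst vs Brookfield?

Ballots ranking Elmhurst above Brookfield: 2.
Ballots ranking Brookfield above Elmhurst: 5.
Brookfield wins 5–2, a margin of 3.

3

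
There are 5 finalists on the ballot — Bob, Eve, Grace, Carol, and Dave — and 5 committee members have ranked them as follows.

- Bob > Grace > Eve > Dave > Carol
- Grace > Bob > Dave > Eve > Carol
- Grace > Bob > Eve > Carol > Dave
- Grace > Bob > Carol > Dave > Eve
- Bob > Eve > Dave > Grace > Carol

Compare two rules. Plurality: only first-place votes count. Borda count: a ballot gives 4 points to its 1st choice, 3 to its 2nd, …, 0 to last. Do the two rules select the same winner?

No

Plurality first-place counts: Bob 2, Eve 0, Grace 3, Carol 0, Dave 0 → Grace.
Borda totals: Bob 17, Eve 8, Grace 16, Carol 3, Dave 6 → Bob.
The two rules disagree: plurality picks Grace, Borda picks Bob.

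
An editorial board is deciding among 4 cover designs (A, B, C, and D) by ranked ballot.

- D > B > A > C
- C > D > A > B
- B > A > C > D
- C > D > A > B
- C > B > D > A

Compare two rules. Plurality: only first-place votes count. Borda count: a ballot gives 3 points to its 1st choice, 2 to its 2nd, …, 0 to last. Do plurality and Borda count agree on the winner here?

Plurality first-place counts: A 0, B 1, C 3, D 1 → C.
Borda totals: A 5, B 7, C 10, D 8 → C.
The two rules agree on C.

Yes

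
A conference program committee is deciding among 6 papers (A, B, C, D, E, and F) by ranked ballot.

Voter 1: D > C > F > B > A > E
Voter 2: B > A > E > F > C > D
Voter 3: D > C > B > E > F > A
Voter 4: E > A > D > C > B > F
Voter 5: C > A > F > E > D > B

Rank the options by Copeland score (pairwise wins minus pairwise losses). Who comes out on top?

Pairwise results:
  A vs B: B wins 3–2.
  A vs C: C wins 3–2.
  A vs D: A wins 3–2.
  A vs E: A wins 3–2.
  A vs F: A wins 3–2.
  B vs C: C wins 4–1.
  B vs D: D wins 4–1.
  B vs E: B wins 3–2.
  B vs F: B wins 3–2.
  C vs D: D wins 3–2.
  C vs E: C wins 3–2.
  C vs F: C wins 4–1.
  D vs E: E wins 3–2.
  D vs F: D wins 3–2.
  E vs F: E wins 3–2.
Copeland scores (wins − losses):
  A: 3 − 2 = 1
  B: 3 − 2 = 1
  C: 4 − 1 = 3
  D: 3 − 2 = 1
  E: 2 − 3 = -1
  F: 0 − 5 = -5
C has the best Copeland score.

C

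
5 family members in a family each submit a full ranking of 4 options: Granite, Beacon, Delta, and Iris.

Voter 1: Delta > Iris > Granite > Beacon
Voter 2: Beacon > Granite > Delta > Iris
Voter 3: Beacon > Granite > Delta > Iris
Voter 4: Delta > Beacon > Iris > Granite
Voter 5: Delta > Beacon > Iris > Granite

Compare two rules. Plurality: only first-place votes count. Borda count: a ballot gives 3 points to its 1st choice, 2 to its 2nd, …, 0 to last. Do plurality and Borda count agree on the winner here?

Plurality first-place counts: Granite 0, Beacon 2, Delta 3, Iris 0 → Delta.
Borda totals: Granite 5, Beacon 10, Delta 11, Iris 4 → Delta.
The two rules agree on Delta.

Yes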